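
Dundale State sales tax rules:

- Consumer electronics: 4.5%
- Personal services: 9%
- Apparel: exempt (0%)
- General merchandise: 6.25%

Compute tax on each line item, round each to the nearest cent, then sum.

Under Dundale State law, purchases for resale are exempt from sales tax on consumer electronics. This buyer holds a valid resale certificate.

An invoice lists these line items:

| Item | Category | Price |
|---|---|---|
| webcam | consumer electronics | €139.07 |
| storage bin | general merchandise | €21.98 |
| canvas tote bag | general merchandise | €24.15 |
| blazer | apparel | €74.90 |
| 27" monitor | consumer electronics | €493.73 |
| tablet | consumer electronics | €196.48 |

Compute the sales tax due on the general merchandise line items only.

€2.88

Storage bin €21.98: general merchandise → 6.25% → €1.37
Canvas tote bag €24.15: general merchandise → 6.25% → €1.51
Tax on general merchandise = €1.37 + €1.51 = €2.88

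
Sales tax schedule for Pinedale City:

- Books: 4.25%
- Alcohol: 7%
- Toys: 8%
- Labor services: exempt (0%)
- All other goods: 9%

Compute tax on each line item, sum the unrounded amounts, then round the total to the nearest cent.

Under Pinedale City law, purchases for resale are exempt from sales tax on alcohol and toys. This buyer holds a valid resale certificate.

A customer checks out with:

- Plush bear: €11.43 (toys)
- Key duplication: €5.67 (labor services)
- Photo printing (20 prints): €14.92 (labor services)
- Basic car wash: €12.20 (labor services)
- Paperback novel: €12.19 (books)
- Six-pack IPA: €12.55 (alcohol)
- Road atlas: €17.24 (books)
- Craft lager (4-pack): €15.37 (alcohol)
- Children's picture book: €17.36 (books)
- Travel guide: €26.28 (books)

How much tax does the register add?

Plush bear €11.43: toys, buyer-exempt → 0% → €0.00
Key duplication €5.67: labor services → 0% → €0.00
Photo printing (20 prints) €14.92: labor services → 0% → €0.00
Basic car wash €12.20: labor services → 0% → €0.00
Paperback novel €12.19: books → 4.25% → €0.518075
Six-pack IPA €12.55: alcohol, buyer-exempt → 0% → €0.00
Road atlas €17.24: books → 4.25% → €0.7327
Craft lager (4-pack) €15.37: alcohol, buyer-exempt → 0% → €0.00
Children's picture book €17.36: books → 4.25% → €0.7378
Travel guide €26.28: books → 4.25% → €1.1169
Unrounded tax sum = €3.105475 → €3.11

€3.11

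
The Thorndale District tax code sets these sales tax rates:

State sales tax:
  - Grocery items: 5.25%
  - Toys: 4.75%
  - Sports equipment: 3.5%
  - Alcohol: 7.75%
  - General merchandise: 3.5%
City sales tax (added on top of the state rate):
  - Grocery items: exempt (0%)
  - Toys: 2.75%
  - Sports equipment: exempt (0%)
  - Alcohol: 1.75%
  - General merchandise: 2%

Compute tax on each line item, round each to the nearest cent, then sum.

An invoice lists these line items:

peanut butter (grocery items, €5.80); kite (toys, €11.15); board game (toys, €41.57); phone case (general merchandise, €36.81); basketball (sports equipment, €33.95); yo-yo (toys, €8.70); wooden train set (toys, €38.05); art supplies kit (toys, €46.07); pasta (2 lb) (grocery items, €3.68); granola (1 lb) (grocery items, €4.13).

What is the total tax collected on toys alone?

Kite €11.15: toys → 4.75% + 2.75% city = 7.5% → €0.84
Board game €41.57: toys → 4.75% + 2.75% city = 7.5% → €3.12
Yo-yo €8.70: toys → 4.75% + 2.75% city = 7.5% → €0.65
Wooden train set €38.05: toys → 4.75% + 2.75% city = 7.5% → €2.85
Art supplies kit €46.07: toys → 4.75% + 2.75% city = 7.5% → €3.46
Tax on toys = €0.84 + €3.12 + €0.65 + €2.85 + €3.46 = €10.92

€10.92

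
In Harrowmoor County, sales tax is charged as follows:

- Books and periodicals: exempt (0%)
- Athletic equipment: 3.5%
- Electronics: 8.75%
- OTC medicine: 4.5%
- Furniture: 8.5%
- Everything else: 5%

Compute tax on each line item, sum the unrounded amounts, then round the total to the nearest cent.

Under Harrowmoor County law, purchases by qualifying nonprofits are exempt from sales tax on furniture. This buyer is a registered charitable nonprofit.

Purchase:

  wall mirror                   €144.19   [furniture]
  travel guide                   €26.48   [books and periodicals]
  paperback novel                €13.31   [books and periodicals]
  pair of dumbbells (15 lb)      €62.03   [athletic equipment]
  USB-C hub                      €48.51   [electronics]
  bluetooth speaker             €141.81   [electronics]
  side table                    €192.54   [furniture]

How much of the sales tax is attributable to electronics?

€16.65

USB-C hub €48.51: electronics → 8.75% → €4.244625
Bluetooth speaker €141.81: electronics → 8.75% → €12.408375
Tax on electronics: unrounded sum = €16.653 → €16.65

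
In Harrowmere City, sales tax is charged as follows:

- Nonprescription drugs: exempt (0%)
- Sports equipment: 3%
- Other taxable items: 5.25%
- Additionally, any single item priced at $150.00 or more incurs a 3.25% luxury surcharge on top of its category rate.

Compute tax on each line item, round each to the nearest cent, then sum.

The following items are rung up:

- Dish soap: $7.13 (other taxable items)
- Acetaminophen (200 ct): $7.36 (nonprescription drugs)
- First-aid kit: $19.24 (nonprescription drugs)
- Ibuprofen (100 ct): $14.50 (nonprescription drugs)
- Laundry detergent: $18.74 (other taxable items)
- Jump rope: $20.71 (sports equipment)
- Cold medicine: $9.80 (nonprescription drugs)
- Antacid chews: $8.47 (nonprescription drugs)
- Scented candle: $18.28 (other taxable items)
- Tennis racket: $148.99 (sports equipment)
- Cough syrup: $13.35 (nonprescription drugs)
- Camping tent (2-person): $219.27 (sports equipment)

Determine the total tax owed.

$21.10

Dish soap $7.13: other taxable items → 5.25% → $0.37
Acetaminophen (200 ct) $7.36: nonprescription drugs → 0% → $0.00
First-aid kit $19.24: nonprescription drugs → 0% → $0.00
Ibuprofen (100 ct) $14.50: nonprescription drugs → 0% → $0.00
Laundry detergent $18.74: other taxable items → 5.25% → $0.98
Jump rope $20.71: sports equipment → 3% → $0.62
Cold medicine $9.80: nonprescription drugs → 0% → $0.00
Antacid chews $8.47: nonprescription drugs → 0% → $0.00
Scented candle $18.28: other taxable items → 5.25% → $0.96
Tennis racket $148.99: sports equipment → 3% → $4.47
Cough syrup $13.35: nonprescription drugs → 0% → $0.00
Camping tent (2-person) $219.27: sports equipment → 3% + 3.25% surcharge = 6.25% → $13.70
Total tax = $0.37 + $0.98 + $0.62 + $0.96 + $4.47 + $13.70 = $21.10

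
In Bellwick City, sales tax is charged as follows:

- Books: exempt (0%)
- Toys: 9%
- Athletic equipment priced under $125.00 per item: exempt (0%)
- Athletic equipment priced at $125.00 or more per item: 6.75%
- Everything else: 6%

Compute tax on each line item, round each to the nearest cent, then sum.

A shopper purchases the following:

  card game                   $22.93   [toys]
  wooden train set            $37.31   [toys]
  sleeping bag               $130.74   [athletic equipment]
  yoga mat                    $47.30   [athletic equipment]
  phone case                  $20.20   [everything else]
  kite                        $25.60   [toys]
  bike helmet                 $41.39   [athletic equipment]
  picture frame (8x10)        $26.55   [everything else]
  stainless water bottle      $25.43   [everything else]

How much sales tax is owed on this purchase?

$20.87

Card game $22.93: toys → 9% → $2.06
Wooden train set $37.31: toys → 9% → $3.36
Sleeping bag $130.74: athletic equipment, $125.00 or more → 6.75% → $8.82
Yoga mat $47.30: athletic equipment, under $125.00 → 0% → $0.00
Phone case $20.20: everything else → 6% → $1.21
Kite $25.60: toys → 9% → $2.30
Bike helmet $41.39: athletic equipment, under $125.00 → 0% → $0.00
Picture frame (8x10) $26.55: everything else → 6% → $1.59
Stainless water bottle $25.43: everything else → 6% → $1.53
Total tax = $2.06 + $3.36 + $8.82 + $1.21 + $2.30 + $1.59 + $1.53 = $20.87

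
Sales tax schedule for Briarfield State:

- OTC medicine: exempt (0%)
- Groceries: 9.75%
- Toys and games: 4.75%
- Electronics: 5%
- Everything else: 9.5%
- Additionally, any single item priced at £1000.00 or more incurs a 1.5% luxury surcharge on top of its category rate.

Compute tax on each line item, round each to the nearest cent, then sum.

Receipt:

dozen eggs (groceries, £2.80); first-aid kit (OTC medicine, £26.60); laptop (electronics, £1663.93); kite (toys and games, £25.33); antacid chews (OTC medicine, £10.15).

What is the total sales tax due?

£109.63

Dozen eggs £2.80: groceries → 9.75% → £0.27
First-aid kit £26.60: OTC medicine → 0% → £0.00
Laptop £1663.93: electronics → 5% + 1.5% surcharge = 6.5% → £108.16
Kite £25.33: toys and games → 4.75% → £1.20
Antacid chews £10.15: OTC medicine → 0% → £0.00
Total tax = £0.27 + £108.16 + £1.20 = £109.63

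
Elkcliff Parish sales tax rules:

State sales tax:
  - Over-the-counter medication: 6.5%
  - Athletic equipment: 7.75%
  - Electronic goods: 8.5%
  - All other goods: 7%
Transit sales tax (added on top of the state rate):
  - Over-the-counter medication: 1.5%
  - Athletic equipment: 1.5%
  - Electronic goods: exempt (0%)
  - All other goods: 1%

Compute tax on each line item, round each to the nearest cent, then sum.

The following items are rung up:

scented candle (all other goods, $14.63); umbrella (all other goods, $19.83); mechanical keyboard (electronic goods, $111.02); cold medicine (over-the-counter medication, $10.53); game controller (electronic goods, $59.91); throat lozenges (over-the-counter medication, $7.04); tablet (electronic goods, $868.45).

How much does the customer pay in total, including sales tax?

Scented candle $14.63: all other goods → 7% + 1% transit = 8% → $1.17
Umbrella $19.83: all other goods → 7% + 1% transit = 8% → $1.59
Mechanical keyboard $111.02: electronic goods → 8.5% + 0% transit = 8.5% → $9.44
Cold medicine $10.53: over-the-counter medication → 6.5% + 1.5% transit = 8% → $0.84
Game controller $59.91: electronic goods → 8.5% + 0% transit = 8.5% → $5.09
Throat lozenges $7.04: over-the-counter medication → 6.5% + 1.5% transit = 8% → $0.56
Tablet $868.45: electronic goods → 8.5% + 0% transit = 8.5% → $73.82
Subtotal = $1091.41; tax = $92.51; total due = $1183.92

$1183.92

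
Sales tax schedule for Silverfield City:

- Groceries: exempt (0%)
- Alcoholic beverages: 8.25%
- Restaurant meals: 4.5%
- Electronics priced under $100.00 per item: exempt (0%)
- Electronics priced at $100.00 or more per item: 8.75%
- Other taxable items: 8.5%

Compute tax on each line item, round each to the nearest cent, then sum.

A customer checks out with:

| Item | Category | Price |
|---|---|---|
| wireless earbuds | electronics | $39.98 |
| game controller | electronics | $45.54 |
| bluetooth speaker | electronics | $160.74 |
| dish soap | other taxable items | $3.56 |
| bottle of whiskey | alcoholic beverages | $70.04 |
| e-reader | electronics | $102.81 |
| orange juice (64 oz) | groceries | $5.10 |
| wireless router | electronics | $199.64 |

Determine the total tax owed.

$46.61

Wireless earbuds $39.98: electronics, under $100.00 → 0% → $0.00
Game controller $45.54: electronics, under $100.00 → 0% → $0.00
Bluetooth speaker $160.74: electronics, $100.00 or more → 8.75% → $14.06
Dish soap $3.56: other taxable items → 8.5% → $0.30
Bottle of whiskey $70.04: alcoholic beverages → 8.25% → $5.78
E-reader $102.81: electronics, $100.00 or more → 8.75% → $9.00
Orange juice (64 oz) $5.10: groceries → 0% → $0.00
Wireless router $199.64: electronics, $100.00 or more → 8.75% → $17.47
Total tax = $14.06 + $0.30 + $5.78 + $9.00 + $17.47 = $46.61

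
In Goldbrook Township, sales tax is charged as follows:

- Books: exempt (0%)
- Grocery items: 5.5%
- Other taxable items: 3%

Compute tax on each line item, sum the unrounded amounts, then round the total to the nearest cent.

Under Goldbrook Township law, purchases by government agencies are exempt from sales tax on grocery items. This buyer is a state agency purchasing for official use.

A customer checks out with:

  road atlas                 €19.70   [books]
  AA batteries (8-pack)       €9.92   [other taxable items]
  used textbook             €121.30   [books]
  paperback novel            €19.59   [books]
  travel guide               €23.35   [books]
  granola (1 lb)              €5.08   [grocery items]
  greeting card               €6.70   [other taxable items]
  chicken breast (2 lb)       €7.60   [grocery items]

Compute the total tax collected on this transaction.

Road atlas €19.70: books → 0% → €0.00
AA batteries (8-pack) €9.92: other taxable items → 3% → €0.2976
Used textbook €121.30: books → 0% → €0.00
Paperback novel €19.59: books → 0% → €0.00
Travel guide €23.35: books → 0% → €0.00
Granola (1 lb) €5.08: grocery items, buyer-exempt → 0% → €0.00
Greeting card €6.70: other taxable items → 3% → €0.201
Chicken breast (2 lb) €7.60: grocery items, buyer-exempt → 0% → €0.00
Unrounded tax sum = €0.4986 → €0.50

€0.50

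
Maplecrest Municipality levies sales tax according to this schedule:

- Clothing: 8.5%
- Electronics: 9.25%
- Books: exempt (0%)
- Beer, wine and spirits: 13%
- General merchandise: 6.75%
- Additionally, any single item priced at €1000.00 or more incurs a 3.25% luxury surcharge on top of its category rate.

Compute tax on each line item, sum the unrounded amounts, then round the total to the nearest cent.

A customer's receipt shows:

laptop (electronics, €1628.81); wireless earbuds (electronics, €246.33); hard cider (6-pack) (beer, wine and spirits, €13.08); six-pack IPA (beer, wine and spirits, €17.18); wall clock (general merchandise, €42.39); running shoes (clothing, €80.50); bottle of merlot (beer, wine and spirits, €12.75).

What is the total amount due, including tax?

€2282.72

Laptop €1628.81: electronics → 9.25% + 3.25% surcharge = 12.5% → €203.60125
Wireless earbuds €246.33: electronics → 9.25% → €22.785525
Hard cider (6-pack) €13.08: beer, wine and spirits → 13% → €1.7004
Six-pack IPA €17.18: beer, wine and spirits → 13% → €2.2334
Wall clock €42.39: general merchandise → 6.75% → €2.861325
Running shoes €80.50: clothing → 8.5% → €6.8425
Bottle of merlot €12.75: beer, wine and spirits → 13% → €1.6575
Subtotal = €2041.04; unrounded tax = €241.6819 → €241.68; total due = €2282.72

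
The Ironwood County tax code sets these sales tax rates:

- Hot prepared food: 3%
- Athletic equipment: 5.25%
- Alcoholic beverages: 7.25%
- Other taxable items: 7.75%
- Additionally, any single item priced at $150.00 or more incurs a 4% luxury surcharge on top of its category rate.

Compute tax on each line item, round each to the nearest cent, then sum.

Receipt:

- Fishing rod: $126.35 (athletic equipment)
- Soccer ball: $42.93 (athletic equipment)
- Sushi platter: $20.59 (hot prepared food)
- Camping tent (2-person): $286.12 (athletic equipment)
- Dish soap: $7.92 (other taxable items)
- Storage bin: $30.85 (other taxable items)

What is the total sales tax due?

$38.97

Fishing rod $126.35: athletic equipment → 5.25% → $6.63
Soccer ball $42.93: athletic equipment → 5.25% → $2.25
Sushi platter $20.59: hot prepared food → 3% → $0.62
Camping tent (2-person) $286.12: athletic equipment → 5.25% + 4% surcharge = 9.25% → $26.47
Dish soap $7.92: other taxable items → 7.75% → $0.61
Storage bin $30.85: other taxable items → 7.75% → $2.39
Total tax = $6.63 + $2.25 + $0.62 + $26.47 + $0.61 + $2.39 = $38.97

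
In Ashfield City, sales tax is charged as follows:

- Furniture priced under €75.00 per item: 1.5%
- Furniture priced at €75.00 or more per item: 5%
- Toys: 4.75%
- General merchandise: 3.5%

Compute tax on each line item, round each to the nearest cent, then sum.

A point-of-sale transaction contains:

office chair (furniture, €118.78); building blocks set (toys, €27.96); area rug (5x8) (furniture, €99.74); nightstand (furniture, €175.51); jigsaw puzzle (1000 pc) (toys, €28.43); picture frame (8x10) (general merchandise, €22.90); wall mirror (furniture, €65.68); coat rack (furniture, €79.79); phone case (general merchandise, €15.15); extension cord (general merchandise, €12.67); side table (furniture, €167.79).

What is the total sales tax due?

Office chair €118.78: furniture, €75.00 or more → 5% → €5.94
Building blocks set €27.96: toys → 4.75% → €1.33
Area rug (5x8) €99.74: furniture, €75.00 or more → 5% → €4.99
Nightstand €175.51: furniture, €75.00 or more → 5% → €8.78
Jigsaw puzzle (1000 pc) €28.43: toys → 4.75% → €1.35
Picture frame (8x10) €22.90: general merchandise → 3.5% → €0.80
Wall mirror €65.68: furniture, under €75.00 → 1.5% → €0.99
Coat rack €79.79: furniture, €75.00 or more → 5% → €3.99
Phone case €15.15: general merchandise → 3.5% → €0.53
Extension cord €12.67: general merchandise → 3.5% → €0.44
Side table €167.79: furniture, €75.00 or more → 5% → €8.39
Total tax = €5.94 + €1.33 + €4.99 + €8.78 + €1.35 + €0.80 + €0.99 + €3.99 + €0.53 + €0.44 + €8.39 = €37.53

€37.53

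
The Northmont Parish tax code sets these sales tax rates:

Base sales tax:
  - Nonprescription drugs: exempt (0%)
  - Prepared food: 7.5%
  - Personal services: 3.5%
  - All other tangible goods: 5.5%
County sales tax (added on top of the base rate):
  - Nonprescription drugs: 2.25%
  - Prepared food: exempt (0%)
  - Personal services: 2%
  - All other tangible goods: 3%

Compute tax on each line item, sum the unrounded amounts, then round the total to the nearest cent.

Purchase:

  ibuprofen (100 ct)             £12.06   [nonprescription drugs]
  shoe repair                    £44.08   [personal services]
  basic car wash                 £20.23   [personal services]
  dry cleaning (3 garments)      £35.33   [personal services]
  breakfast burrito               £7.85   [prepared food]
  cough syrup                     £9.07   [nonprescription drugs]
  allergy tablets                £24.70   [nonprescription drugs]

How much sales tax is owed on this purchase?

Ibuprofen (100 ct) £12.06: nonprescription drugs → 0% + 2.25% county = 2.25% → £0.27135
Shoe repair £44.08: personal services → 3.5% + 2% county = 5.5% → £2.4244
Basic car wash £20.23: personal services → 3.5% + 2% county = 5.5% → £1.11265
Dry cleaning (3 garments) £35.33: personal services → 3.5% + 2% county = 5.5% → £1.94315
Breakfast burrito £7.85: prepared food → 7.5% + 0% county = 7.5% → £0.58875
Cough syrup £9.07: nonprescription drugs → 0% + 2.25% county = 2.25% → £0.204075
Allergy tablets £24.70: nonprescription drugs → 0% + 2.25% county = 2.25% → £0.55575
Unrounded tax sum = £7.100125 → £7.10

£7.10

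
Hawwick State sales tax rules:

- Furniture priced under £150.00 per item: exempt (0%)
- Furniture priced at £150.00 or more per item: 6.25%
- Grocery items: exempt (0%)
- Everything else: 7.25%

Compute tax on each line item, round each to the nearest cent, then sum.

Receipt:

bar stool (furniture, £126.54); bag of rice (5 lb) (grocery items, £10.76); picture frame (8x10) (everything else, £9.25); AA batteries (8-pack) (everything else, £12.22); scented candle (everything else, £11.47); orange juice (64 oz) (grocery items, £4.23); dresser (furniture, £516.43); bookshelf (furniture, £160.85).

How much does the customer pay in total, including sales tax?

£896.47

Bar stool £126.54: furniture, under £150.00 → 0% → £0.00
Bag of rice (5 lb) £10.76: grocery items → 0% → £0.00
Picture frame (8x10) £9.25: everything else → 7.25% → £0.67
AA batteries (8-pack) £12.22: everything else → 7.25% → £0.89
Scented candle £11.47: everything else → 7.25% → £0.83
Orange juice (64 oz) £4.23: grocery items → 0% → £0.00
Dresser £516.43: furniture, £150.00 or more → 6.25% → £32.28
Bookshelf £160.85: furniture, £150.00 or more → 6.25% → £10.05
Subtotal = £851.75; tax = £44.72; total due = £896.47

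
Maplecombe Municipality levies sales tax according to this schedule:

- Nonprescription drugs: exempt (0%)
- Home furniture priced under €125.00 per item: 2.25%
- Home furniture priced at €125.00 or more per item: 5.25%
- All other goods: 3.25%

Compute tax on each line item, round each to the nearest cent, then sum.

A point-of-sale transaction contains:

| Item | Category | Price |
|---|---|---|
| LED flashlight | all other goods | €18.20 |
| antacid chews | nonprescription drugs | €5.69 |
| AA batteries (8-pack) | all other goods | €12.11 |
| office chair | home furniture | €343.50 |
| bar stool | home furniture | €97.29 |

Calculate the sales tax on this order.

LED flashlight €18.20: all other goods → 3.25% → €0.59
Antacid chews €5.69: nonprescription drugs → 0% → €0.00
AA batteries (8-pack) €12.11: all other goods → 3.25% → €0.39
Office chair €343.50: home furniture, €125.00 or more → 5.25% → €18.03
Bar stool €97.29: home furniture, under €125.00 → 2.25% → €2.19
Total tax = €0.59 + €0.39 + €18.03 + €2.19 = €21.20

€21.20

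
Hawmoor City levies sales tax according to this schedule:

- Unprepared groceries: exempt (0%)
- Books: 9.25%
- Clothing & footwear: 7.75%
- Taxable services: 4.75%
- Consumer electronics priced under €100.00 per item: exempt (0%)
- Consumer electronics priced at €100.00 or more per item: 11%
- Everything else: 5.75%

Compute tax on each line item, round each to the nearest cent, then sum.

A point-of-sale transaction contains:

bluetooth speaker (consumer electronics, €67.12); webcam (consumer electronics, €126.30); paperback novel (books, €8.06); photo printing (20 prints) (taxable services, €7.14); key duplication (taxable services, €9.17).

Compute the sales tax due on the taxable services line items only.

€0.78

Photo printing (20 prints) €7.14: taxable services → 4.75% → €0.34
Key duplication €9.17: taxable services → 4.75% → €0.44
Tax on taxable services = €0.34 + €0.44 = €0.78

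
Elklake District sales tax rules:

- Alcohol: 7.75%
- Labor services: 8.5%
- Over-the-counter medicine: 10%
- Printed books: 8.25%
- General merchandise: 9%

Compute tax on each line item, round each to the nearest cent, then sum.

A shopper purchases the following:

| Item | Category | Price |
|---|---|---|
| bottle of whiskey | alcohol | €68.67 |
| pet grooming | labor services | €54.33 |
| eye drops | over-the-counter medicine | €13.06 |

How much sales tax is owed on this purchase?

Bottle of whiskey €68.67: alcohol → 7.75% → €5.32
Pet grooming €54.33: labor services → 8.5% → €4.62
Eye drops €13.06: over-the-counter medicine → 10% → €1.31
Total tax = €5.32 + €4.62 + €1.31 = €11.25

€11.25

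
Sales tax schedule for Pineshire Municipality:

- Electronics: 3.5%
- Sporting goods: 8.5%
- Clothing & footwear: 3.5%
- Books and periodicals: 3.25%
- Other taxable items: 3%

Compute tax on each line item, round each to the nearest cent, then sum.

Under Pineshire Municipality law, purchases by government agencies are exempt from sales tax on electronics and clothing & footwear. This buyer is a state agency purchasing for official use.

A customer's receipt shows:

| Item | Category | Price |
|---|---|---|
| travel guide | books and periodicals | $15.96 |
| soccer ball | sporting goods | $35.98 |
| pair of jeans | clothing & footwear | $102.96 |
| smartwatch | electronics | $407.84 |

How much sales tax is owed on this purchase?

$3.58

Travel guide $15.96: books and periodicals → 3.25% → $0.52
Soccer ball $35.98: sporting goods → 8.5% → $3.06
Pair of jeans $102.96: clothing & footwear, buyer-exempt → 0% → $0.00
Smartwatch $407.84: electronics, buyer-exempt → 0% → $0.00
Total tax = $0.52 + $3.06 = $3.58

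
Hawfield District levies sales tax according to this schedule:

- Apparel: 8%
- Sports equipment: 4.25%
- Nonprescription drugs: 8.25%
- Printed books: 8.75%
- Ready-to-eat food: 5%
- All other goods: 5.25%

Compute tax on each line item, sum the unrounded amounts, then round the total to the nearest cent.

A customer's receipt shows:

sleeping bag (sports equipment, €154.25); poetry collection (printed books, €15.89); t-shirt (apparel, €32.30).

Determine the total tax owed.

€10.53

Sleeping bag €154.25: sports equipment → 4.25% → €6.555625
Poetry collection €15.89: printed books → 8.75% → €1.390375
T-shirt €32.30: apparel → 8% → €2.584
Unrounded tax sum = €10.53 → €10.53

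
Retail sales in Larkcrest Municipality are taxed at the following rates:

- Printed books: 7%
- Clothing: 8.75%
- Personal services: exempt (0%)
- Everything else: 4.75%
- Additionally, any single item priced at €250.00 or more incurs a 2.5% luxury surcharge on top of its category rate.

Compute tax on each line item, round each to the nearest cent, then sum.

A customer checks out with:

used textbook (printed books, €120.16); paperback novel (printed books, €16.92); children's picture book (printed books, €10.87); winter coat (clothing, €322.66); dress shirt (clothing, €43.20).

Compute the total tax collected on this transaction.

€50.43

Used textbook €120.16: printed books → 7% → €8.41
Paperback novel €16.92: printed books → 7% → €1.18
Children's picture book €10.87: printed books → 7% → €0.76
Winter coat €322.66: clothing → 8.75% + 2.5% surcharge = 11.25% → €36.30
Dress shirt €43.20: clothing → 8.75% → €3.78
Total tax = €8.41 + €1.18 + €0.76 + €36.30 + €3.78 = €50.43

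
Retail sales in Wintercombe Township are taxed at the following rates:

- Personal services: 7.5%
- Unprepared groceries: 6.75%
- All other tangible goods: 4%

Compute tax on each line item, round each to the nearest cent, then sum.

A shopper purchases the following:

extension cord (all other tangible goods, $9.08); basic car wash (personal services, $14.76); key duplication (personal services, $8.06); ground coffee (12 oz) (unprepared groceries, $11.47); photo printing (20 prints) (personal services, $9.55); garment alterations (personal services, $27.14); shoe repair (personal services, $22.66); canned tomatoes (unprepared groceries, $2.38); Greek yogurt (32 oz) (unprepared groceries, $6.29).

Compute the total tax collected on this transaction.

Extension cord $9.08: all other tangible goods → 4% → $0.36
Basic car wash $14.76: personal services → 7.5% → $1.11
Key duplication $8.06: personal services → 7.5% → $0.60
Ground coffee (12 oz) $11.47: unprepared groceries → 6.75% → $0.77
Photo printing (20 prints) $9.55: personal services → 7.5% → $0.72
Garment alterations $27.14: personal services → 7.5% → $2.04
Shoe repair $22.66: personal services → 7.5% → $1.70
Canned tomatoes $2.38: unprepared groceries → 6.75% → $0.16
Greek yogurt (32 oz) $6.29: unprepared groceries → 6.75% → $0.42
Total tax = $0.36 + $1.11 + $0.60 + $0.77 + $0.72 + $2.04 + $1.70 + $0.16 + $0.42 = $7.88

$7.88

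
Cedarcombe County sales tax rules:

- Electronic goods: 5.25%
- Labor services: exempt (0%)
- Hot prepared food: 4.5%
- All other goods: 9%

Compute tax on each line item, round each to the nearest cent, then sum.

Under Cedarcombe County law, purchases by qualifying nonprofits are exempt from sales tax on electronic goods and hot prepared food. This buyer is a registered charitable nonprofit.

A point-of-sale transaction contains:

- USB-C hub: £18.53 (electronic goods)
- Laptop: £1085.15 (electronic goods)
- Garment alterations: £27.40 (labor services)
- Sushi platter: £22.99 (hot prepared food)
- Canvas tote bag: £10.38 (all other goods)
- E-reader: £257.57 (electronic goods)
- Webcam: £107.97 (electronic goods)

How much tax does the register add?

£0.93

USB-C hub £18.53: electronic goods, buyer-exempt → 0% → £0.00
Laptop £1085.15: electronic goods, buyer-exempt → 0% → £0.00
Garment alterations £27.40: labor services → 0% → £0.00
Sushi platter £22.99: hot prepared food, buyer-exempt → 0% → £0.00
Canvas tote bag £10.38: all other goods → 9% → £0.93
E-reader £257.57: electronic goods, buyer-exempt → 0% → £0.00
Webcam £107.97: electronic goods, buyer-exempt → 0% → £0.00
Total tax = £0.93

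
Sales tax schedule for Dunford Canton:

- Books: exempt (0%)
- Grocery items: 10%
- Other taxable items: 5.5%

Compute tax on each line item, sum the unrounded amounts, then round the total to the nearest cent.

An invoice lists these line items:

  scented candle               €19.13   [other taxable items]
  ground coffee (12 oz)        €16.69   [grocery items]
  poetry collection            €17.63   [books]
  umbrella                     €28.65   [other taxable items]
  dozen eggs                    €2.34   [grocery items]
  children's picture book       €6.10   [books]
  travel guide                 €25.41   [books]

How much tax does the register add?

€4.53

Scented candle €19.13: other taxable items → 5.5% → €1.05215
Ground coffee (12 oz) €16.69: grocery items → 10% → €1.669
Poetry collection €17.63: books → 0% → €0.00
Umbrella €28.65: other taxable items → 5.5% → €1.57575
Dozen eggs €2.34: grocery items → 10% → €0.234
Children's picture book €6.10: books → 0% → €0.00
Travel guide €25.41: books → 0% → €0.00
Unrounded tax sum = €4.5309 → €4.53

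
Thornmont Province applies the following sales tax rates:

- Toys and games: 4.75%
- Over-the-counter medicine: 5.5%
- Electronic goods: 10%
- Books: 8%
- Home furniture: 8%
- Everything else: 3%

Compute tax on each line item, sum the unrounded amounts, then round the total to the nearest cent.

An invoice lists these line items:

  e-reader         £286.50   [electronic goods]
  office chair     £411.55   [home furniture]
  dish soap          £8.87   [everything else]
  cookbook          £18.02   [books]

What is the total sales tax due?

E-reader £286.50: electronic goods → 10% → £28.65
Office chair £411.55: home furniture → 8% → £32.924
Dish soap £8.87: everything else → 3% → £0.2661
Cookbook £18.02: books → 8% → £1.4416
Unrounded tax sum = £63.2817 → £63.28

£63.28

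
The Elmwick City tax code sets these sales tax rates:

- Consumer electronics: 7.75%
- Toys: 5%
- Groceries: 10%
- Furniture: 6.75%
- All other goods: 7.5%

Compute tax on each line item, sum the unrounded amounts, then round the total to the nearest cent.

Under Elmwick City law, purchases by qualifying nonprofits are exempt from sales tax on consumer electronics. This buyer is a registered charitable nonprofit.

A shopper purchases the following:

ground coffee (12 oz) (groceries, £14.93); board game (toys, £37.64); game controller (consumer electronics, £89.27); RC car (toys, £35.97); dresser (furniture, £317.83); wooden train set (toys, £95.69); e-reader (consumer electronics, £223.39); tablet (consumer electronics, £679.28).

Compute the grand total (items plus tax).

£1525.41

Ground coffee (12 oz) £14.93: groceries → 10% → £1.493
Board game £37.64: toys → 5% → £1.882
Game controller £89.27: consumer electronics, buyer-exempt → 0% → £0.00
RC car £35.97: toys → 5% → £1.7985
Dresser £317.83: furniture → 6.75% → £21.453525
Wooden train set £95.69: toys → 5% → £4.7845
E-reader £223.39: consumer electronics, buyer-exempt → 0% → £0.00
Tablet £679.28: consumer electronics, buyer-exempt → 0% → £0.00
Subtotal = £1494.00; unrounded tax = £31.411525 → £31.41; total due = £1525.41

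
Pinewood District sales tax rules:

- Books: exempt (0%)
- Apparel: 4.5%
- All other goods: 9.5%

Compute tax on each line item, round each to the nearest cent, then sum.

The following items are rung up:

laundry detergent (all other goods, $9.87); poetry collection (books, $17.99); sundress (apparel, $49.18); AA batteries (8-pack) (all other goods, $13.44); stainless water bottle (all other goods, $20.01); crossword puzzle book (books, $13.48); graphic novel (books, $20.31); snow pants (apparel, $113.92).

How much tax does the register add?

$11.46

Laundry detergent $9.87: all other goods → 9.5% → $0.94
Poetry collection $17.99: books → 0% → $0.00
Sundress $49.18: apparel → 4.5% → $2.21
AA batteries (8-pack) $13.44: all other goods → 9.5% → $1.28
Stainless water bottle $20.01: all other goods → 9.5% → $1.90
Crossword puzzle book $13.48: books → 0% → $0.00
Graphic novel $20.31: books → 0% → $0.00
Snow pants $113.92: apparel → 4.5% → $5.13
Total tax = $0.94 + $2.21 + $1.28 + $1.90 + $5.13 = $11.46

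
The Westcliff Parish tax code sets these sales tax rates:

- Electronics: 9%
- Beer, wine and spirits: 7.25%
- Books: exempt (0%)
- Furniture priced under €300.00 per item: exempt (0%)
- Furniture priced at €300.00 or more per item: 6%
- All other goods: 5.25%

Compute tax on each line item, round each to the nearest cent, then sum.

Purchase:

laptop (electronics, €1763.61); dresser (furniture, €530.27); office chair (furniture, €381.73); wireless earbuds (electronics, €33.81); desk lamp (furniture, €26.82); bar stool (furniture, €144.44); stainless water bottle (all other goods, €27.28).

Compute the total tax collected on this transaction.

Laptop €1763.61: electronics → 9% → €158.72
Dresser €530.27: furniture, €300.00 or more → 6% → €31.82
Office chair €381.73: furniture, €300.00 or more → 6% → €22.90
Wireless earbuds €33.81: electronics → 9% → €3.04
Desk lamp €26.82: furniture, under €300.00 → 0% → €0.00
Bar stool €144.44: furniture, under €300.00 → 0% → €0.00
Stainless water bottle €27.28: all other goods → 5.25% → €1.43
Total tax = €158.72 + €31.82 + €22.90 + €3.04 + €1.43 = €217.91

€217.91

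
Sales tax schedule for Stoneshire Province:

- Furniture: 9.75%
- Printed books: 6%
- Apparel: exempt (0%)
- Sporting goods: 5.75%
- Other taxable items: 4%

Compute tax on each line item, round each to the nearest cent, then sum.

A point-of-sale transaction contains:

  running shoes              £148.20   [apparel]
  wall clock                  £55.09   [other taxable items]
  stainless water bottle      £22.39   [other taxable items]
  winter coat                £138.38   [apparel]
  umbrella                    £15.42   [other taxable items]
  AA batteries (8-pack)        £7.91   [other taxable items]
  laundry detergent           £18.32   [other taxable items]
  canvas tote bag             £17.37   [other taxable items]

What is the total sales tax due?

£5.46

Running shoes £148.20: apparel → 0% → £0.00
Wall clock £55.09: other taxable items → 4% → £2.20
Stainless water bottle £22.39: other taxable items → 4% → £0.90
Winter coat £138.38: apparel → 0% → £0.00
Umbrella £15.42: other taxable items → 4% → £0.62
AA batteries (8-pack) £7.91: other taxable items → 4% → £0.32
Laundry detergent £18.32: other taxable items → 4% → £0.73
Canvas tote bag £17.37: other taxable items → 4% → £0.69
Total tax = £2.20 + £0.90 + £0.62 + £0.32 + £0.73 + £0.69 = £5.46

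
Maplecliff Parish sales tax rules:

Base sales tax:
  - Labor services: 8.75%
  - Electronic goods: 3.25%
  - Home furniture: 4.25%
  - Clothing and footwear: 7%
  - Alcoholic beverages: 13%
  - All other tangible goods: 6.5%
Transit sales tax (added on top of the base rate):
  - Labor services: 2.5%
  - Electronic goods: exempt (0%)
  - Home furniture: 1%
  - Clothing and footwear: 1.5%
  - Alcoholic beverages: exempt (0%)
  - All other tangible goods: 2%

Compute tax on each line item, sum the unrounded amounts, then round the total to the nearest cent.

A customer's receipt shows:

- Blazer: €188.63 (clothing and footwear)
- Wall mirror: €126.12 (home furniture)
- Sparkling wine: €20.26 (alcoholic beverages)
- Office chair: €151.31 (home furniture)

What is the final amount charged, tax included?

Blazer €188.63: clothing and footwear → 7% + 1.5% transit = 8.5% → €16.03355
Wall mirror €126.12: home furniture → 4.25% + 1% transit = 5.25% → €6.6213
Sparkling wine €20.26: alcoholic beverages → 13% + 0% transit = 13% → €2.6338
Office chair €151.31: home furniture → 4.25% + 1% transit = 5.25% → €7.943775
Subtotal = €486.32; unrounded tax = €33.232425 → €33.23; total due = €519.55

€519.55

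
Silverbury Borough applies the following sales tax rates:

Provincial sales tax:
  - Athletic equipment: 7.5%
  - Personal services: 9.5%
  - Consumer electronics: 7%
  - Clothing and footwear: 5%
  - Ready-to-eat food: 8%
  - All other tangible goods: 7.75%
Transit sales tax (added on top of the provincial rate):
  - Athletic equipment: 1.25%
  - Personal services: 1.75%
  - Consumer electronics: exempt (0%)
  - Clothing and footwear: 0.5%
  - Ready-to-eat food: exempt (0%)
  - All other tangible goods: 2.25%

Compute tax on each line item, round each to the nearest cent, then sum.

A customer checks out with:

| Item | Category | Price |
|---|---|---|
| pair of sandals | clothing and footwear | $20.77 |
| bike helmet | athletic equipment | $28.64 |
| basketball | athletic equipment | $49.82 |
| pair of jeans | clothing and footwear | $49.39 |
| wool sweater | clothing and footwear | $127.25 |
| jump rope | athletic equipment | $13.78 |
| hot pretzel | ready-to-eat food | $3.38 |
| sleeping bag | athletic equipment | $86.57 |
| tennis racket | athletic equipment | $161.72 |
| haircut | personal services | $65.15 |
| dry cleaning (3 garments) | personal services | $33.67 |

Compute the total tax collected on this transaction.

Pair of sandals $20.77: clothing and footwear → 5% + 0.5% transit = 5.5% → $1.14
Bike helmet $28.64: athletic equipment → 7.5% + 1.25% transit = 8.75% → $2.51
Basketball $49.82: athletic equipment → 7.5% + 1.25% transit = 8.75% → $4.36
Pair of jeans $49.39: clothing and footwear → 5% + 0.5% transit = 5.5% → $2.72
Wool sweater $127.25: clothing and footwear → 5% + 0.5% transit = 5.5% → $7.00
Jump rope $13.78: athletic equipment → 7.5% + 1.25% transit = 8.75% → $1.21
Hot pretzel $3.38: ready-to-eat food → 8% + 0% transit = 8% → $0.27
Sleeping bag $86.57: athletic equipment → 7.5% + 1.25% transit = 8.75% → $7.57
Tennis racket $161.72: athletic equipment → 7.5% + 1.25% transit = 8.75% → $14.15
Haircut $65.15: personal services → 9.5% + 1.75% transit = 11.25% → $7.33
Dry cleaning (3 garments) $33.67: personal services → 9.5% + 1.75% transit = 11.25% → $3.79
Total tax = $1.14 + $2.51 + $4.36 + $2.72 + $7.00 + $1.21 + $0.27 + $7.57 + $14.15 + $7.33 + $3.79 = $52.05

$52.05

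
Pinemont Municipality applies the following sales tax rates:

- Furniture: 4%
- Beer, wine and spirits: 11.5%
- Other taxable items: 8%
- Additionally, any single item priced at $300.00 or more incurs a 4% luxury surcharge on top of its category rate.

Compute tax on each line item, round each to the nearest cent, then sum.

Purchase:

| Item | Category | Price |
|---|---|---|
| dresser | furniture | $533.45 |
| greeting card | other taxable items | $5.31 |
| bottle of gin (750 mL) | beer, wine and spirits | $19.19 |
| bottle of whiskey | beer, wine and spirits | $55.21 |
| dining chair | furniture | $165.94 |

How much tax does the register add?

$58.30

Dresser $533.45: furniture → 4% + 4% surcharge = 8% → $42.68
Greeting card $5.31: other taxable items → 8% → $0.42
Bottle of gin (750 mL) $19.19: beer, wine and spirits → 11.5% → $2.21
Bottle of whiskey $55.21: beer, wine and spirits → 11.5% → $6.35
Dining chair $165.94: furniture → 4% → $6.64
Total tax = $42.68 + $0.42 + $2.21 + $6.35 + $6.64 = $58.30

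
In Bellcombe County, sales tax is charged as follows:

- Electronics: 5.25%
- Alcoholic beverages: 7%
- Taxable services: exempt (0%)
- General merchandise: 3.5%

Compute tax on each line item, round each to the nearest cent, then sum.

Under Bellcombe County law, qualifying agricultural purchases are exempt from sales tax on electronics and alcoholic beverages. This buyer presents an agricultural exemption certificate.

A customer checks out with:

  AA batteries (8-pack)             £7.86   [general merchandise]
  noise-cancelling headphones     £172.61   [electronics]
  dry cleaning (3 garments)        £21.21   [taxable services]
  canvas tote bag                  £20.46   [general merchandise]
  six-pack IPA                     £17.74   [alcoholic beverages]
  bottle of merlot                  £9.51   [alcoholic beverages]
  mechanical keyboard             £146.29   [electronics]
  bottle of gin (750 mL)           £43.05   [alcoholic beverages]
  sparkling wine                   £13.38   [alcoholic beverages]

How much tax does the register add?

£1.00

AA batteries (8-pack) £7.86: general merchandise → 3.5% → £0.28
Noise-cancelling headphones £172.61: electronics, buyer-exempt → 0% → £0.00
Dry cleaning (3 garments) £21.21: taxable services → 0% → £0.00
Canvas tote bag £20.46: general merchandise → 3.5% → £0.72
Six-pack IPA £17.74: alcoholic beverages, buyer-exempt → 0% → £0.00
Bottle of merlot £9.51: alcoholic beverages, buyer-exempt → 0% → £0.00
Mechanical keyboard £146.29: electronics, buyer-exempt → 0% → £0.00
Bottle of gin (750 mL) £43.05: alcoholic beverages, buyer-exempt → 0% → £0.00
Sparkling wine £13.38: alcoholic beverages, buyer-exempt → 0% → £0.00
Total tax = £0.28 + £0.72 = £1.00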